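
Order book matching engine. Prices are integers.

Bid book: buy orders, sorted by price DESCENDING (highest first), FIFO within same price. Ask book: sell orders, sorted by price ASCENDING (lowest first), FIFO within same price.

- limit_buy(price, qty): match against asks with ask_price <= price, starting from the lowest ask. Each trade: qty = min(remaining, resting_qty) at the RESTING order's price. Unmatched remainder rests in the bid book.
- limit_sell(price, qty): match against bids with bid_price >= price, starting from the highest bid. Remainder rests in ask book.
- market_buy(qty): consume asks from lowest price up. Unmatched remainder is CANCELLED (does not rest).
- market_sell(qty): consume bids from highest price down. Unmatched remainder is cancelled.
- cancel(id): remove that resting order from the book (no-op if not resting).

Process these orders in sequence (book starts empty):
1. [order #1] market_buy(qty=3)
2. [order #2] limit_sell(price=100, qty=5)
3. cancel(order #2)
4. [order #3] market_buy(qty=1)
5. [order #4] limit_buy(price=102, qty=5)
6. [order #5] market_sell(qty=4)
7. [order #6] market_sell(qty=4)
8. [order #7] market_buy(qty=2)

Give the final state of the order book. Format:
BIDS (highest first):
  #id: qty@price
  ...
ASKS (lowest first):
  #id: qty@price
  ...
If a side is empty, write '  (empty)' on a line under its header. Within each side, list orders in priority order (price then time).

Answer: BIDS (highest first):
  (empty)
ASKS (lowest first):
  (empty)

Derivation:
After op 1 [order #1] market_buy(qty=3): fills=none; bids=[-] asks=[-]
After op 2 [order #2] limit_sell(price=100, qty=5): fills=none; bids=[-] asks=[#2:5@100]
After op 3 cancel(order #2): fills=none; bids=[-] asks=[-]
After op 4 [order #3] market_buy(qty=1): fills=none; bids=[-] asks=[-]
After op 5 [order #4] limit_buy(price=102, qty=5): fills=none; bids=[#4:5@102] asks=[-]
After op 6 [order #5] market_sell(qty=4): fills=#4x#5:4@102; bids=[#4:1@102] asks=[-]
After op 7 [order #6] market_sell(qty=4): fills=#4x#6:1@102; bids=[-] asks=[-]
After op 8 [order #7] market_buy(qty=2): fills=none; bids=[-] asks=[-]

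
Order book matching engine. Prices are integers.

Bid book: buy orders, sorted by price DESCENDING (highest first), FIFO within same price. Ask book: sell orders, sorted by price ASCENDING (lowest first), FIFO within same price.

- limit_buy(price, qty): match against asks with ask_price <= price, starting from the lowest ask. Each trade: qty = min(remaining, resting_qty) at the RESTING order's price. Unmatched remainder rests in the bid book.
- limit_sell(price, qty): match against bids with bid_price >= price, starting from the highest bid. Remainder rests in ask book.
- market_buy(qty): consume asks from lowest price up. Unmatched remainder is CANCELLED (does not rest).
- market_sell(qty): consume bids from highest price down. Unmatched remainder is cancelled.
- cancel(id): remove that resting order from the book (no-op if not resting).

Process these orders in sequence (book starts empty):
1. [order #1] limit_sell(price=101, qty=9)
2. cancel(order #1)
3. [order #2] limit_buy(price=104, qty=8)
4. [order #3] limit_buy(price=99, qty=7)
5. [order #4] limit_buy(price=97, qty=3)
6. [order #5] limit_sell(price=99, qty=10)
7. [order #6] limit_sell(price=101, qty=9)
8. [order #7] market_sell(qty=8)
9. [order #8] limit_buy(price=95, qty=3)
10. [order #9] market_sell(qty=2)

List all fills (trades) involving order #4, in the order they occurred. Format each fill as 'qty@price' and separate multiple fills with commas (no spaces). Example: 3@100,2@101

Answer: 3@97

Derivation:
After op 1 [order #1] limit_sell(price=101, qty=9): fills=none; bids=[-] asks=[#1:9@101]
After op 2 cancel(order #1): fills=none; bids=[-] asks=[-]
After op 3 [order #2] limit_buy(price=104, qty=8): fills=none; bids=[#2:8@104] asks=[-]
After op 4 [order #3] limit_buy(price=99, qty=7): fills=none; bids=[#2:8@104 #3:7@99] asks=[-]
After op 5 [order #4] limit_buy(price=97, qty=3): fills=none; bids=[#2:8@104 #3:7@99 #4:3@97] asks=[-]
After op 6 [order #5] limit_sell(price=99, qty=10): fills=#2x#5:8@104 #3x#5:2@99; bids=[#3:5@99 #4:3@97] asks=[-]
After op 7 [order #6] limit_sell(price=101, qty=9): fills=none; bids=[#3:5@99 #4:3@97] asks=[#6:9@101]
After op 8 [order #7] market_sell(qty=8): fills=#3x#7:5@99 #4x#7:3@97; bids=[-] asks=[#6:9@101]
After op 9 [order #8] limit_buy(price=95, qty=3): fills=none; bids=[#8:3@95] asks=[#6:9@101]
After op 10 [order #9] market_sell(qty=2): fills=#8x#9:2@95; bids=[#8:1@95] asks=[#6:9@101]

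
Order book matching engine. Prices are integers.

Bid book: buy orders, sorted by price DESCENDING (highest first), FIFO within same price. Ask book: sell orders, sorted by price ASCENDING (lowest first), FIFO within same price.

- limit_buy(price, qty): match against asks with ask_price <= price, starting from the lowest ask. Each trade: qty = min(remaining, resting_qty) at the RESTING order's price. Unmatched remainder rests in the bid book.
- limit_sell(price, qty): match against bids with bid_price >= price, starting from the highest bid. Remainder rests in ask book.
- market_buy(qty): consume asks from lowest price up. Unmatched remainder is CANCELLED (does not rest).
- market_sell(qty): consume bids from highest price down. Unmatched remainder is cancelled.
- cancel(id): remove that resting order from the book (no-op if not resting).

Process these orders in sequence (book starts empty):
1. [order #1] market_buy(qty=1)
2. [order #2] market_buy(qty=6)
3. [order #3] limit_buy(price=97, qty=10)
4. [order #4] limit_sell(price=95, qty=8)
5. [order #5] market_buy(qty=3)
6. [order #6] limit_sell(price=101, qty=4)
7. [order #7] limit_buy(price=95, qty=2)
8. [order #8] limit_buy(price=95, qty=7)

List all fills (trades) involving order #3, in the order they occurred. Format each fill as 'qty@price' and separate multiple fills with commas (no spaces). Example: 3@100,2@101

After op 1 [order #1] market_buy(qty=1): fills=none; bids=[-] asks=[-]
After op 2 [order #2] market_buy(qty=6): fills=none; bids=[-] asks=[-]
After op 3 [order #3] limit_buy(price=97, qty=10): fills=none; bids=[#3:10@97] asks=[-]
After op 4 [order #4] limit_sell(price=95, qty=8): fills=#3x#4:8@97; bids=[#3:2@97] asks=[-]
After op 5 [order #5] market_buy(qty=3): fills=none; bids=[#3:2@97] asks=[-]
After op 6 [order #6] limit_sell(price=101, qty=4): fills=none; bids=[#3:2@97] asks=[#6:4@101]
After op 7 [order #7] limit_buy(price=95, qty=2): fills=none; bids=[#3:2@97 #7:2@95] asks=[#6:4@101]
After op 8 [order #8] limit_buy(price=95, qty=7): fills=none; bids=[#3:2@97 #7:2@95 #8:7@95] asks=[#6:4@101]

Answer: 8@97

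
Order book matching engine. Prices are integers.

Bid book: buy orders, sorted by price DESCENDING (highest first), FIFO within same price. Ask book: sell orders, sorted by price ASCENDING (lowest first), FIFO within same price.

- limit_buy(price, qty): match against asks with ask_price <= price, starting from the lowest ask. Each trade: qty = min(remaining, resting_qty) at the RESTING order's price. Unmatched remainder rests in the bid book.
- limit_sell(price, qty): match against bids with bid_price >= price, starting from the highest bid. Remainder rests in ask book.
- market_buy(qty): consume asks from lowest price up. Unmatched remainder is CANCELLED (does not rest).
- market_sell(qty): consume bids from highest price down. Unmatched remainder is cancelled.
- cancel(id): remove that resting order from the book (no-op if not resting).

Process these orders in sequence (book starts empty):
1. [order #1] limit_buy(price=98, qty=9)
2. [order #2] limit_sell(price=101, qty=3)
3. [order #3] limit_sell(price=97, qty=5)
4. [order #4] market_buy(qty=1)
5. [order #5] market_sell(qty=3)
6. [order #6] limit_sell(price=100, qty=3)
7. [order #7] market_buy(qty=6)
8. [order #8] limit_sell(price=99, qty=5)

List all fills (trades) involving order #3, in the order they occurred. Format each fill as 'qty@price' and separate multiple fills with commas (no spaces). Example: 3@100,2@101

After op 1 [order #1] limit_buy(price=98, qty=9): fills=none; bids=[#1:9@98] asks=[-]
After op 2 [order #2] limit_sell(price=101, qty=3): fills=none; bids=[#1:9@98] asks=[#2:3@101]
After op 3 [order #3] limit_sell(price=97, qty=5): fills=#1x#3:5@98; bids=[#1:4@98] asks=[#2:3@101]
After op 4 [order #4] market_buy(qty=1): fills=#4x#2:1@101; bids=[#1:4@98] asks=[#2:2@101]
After op 5 [order #5] market_sell(qty=3): fills=#1x#5:3@98; bids=[#1:1@98] asks=[#2:2@101]
After op 6 [order #6] limit_sell(price=100, qty=3): fills=none; bids=[#1:1@98] asks=[#6:3@100 #2:2@101]
After op 7 [order #7] market_buy(qty=6): fills=#7x#6:3@100 #7x#2:2@101; bids=[#1:1@98] asks=[-]
After op 8 [order #8] limit_sell(price=99, qty=5): fills=none; bids=[#1:1@98] asks=[#8:5@99]

Answer: 5@98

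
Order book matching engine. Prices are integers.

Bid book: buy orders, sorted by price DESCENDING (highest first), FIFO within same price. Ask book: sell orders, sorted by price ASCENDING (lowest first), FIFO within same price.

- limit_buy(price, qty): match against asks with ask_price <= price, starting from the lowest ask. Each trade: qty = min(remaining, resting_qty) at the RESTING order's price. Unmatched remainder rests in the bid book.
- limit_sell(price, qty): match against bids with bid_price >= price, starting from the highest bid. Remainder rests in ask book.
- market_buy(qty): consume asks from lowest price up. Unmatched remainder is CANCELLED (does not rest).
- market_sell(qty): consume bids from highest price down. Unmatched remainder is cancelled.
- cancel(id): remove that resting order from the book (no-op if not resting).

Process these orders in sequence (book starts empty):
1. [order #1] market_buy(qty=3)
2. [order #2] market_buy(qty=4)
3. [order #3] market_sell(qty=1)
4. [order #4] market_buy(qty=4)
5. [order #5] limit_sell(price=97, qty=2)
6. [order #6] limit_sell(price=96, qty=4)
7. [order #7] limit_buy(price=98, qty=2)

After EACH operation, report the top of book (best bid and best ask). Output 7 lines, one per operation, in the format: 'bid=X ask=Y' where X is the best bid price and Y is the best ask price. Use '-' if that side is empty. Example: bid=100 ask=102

After op 1 [order #1] market_buy(qty=3): fills=none; bids=[-] asks=[-]
After op 2 [order #2] market_buy(qty=4): fills=none; bids=[-] asks=[-]
After op 3 [order #3] market_sell(qty=1): fills=none; bids=[-] asks=[-]
After op 4 [order #4] market_buy(qty=4): fills=none; bids=[-] asks=[-]
After op 5 [order #5] limit_sell(price=97, qty=2): fills=none; bids=[-] asks=[#5:2@97]
After op 6 [order #6] limit_sell(price=96, qty=4): fills=none; bids=[-] asks=[#6:4@96 #5:2@97]
After op 7 [order #7] limit_buy(price=98, qty=2): fills=#7x#6:2@96; bids=[-] asks=[#6:2@96 #5:2@97]

Answer: bid=- ask=-
bid=- ask=-
bid=- ask=-
bid=- ask=-
bid=- ask=97
bid=- ask=96
bid=- ask=96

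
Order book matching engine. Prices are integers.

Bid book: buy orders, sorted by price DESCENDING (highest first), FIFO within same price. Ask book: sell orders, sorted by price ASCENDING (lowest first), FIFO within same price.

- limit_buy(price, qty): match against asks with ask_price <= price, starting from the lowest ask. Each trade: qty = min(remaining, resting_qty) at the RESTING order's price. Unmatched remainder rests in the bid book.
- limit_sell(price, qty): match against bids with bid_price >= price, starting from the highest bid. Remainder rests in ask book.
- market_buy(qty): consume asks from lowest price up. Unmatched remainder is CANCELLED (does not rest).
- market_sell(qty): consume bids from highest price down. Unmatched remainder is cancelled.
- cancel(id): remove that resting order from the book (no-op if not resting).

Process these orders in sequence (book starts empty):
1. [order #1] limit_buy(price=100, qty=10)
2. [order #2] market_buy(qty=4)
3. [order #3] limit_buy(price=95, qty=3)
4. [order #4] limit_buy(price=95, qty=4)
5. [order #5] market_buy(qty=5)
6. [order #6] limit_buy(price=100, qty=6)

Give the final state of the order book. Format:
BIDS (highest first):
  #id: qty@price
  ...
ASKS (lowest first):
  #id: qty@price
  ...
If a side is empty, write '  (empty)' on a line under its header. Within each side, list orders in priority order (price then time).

After op 1 [order #1] limit_buy(price=100, qty=10): fills=none; bids=[#1:10@100] asks=[-]
After op 2 [order #2] market_buy(qty=4): fills=none; bids=[#1:10@100] asks=[-]
After op 3 [order #3] limit_buy(price=95, qty=3): fills=none; bids=[#1:10@100 #3:3@95] asks=[-]
After op 4 [order #4] limit_buy(price=95, qty=4): fills=none; bids=[#1:10@100 #3:3@95 #4:4@95] asks=[-]
After op 5 [order #5] market_buy(qty=5): fills=none; bids=[#1:10@100 #3:3@95 #4:4@95] asks=[-]
After op 6 [order #6] limit_buy(price=100, qty=6): fills=none; bids=[#1:10@100 #6:6@100 #3:3@95 #4:4@95] asks=[-]

Answer: BIDS (highest first):
  #1: 10@100
  #6: 6@100
  #3: 3@95
  #4: 4@95
ASKS (lowest first):
  (empty)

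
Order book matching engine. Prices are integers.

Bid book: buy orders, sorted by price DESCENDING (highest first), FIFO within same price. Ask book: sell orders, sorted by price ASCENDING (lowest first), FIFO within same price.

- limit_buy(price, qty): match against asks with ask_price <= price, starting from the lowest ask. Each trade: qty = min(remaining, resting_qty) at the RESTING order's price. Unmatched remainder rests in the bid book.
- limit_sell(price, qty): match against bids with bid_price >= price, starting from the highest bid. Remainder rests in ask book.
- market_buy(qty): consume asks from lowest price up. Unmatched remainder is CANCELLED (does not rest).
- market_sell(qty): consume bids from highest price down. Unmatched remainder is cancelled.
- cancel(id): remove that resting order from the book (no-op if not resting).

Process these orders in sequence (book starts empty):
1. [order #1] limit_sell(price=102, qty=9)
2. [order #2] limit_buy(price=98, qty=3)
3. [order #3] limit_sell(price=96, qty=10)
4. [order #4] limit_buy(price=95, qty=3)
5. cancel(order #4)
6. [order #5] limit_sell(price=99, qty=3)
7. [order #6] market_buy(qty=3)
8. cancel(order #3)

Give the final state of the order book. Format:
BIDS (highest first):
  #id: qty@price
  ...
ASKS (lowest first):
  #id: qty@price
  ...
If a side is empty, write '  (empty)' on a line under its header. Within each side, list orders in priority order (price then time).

Answer: BIDS (highest first):
  (empty)
ASKS (lowest first):
  #5: 3@99
  #1: 9@102

Derivation:
After op 1 [order #1] limit_sell(price=102, qty=9): fills=none; bids=[-] asks=[#1:9@102]
After op 2 [order #2] limit_buy(price=98, qty=3): fills=none; bids=[#2:3@98] asks=[#1:9@102]
After op 3 [order #3] limit_sell(price=96, qty=10): fills=#2x#3:3@98; bids=[-] asks=[#3:7@96 #1:9@102]
After op 4 [order #4] limit_buy(price=95, qty=3): fills=none; bids=[#4:3@95] asks=[#3:7@96 #1:9@102]
After op 5 cancel(order #4): fills=none; bids=[-] asks=[#3:7@96 #1:9@102]
After op 6 [order #5] limit_sell(price=99, qty=3): fills=none; bids=[-] asks=[#3:7@96 #5:3@99 #1:9@102]
After op 7 [order #6] market_buy(qty=3): fills=#6x#3:3@96; bids=[-] asks=[#3:4@96 #5:3@99 #1:9@102]
After op 8 cancel(order #3): fills=none; bids=[-] asks=[#5:3@99 #1:9@102]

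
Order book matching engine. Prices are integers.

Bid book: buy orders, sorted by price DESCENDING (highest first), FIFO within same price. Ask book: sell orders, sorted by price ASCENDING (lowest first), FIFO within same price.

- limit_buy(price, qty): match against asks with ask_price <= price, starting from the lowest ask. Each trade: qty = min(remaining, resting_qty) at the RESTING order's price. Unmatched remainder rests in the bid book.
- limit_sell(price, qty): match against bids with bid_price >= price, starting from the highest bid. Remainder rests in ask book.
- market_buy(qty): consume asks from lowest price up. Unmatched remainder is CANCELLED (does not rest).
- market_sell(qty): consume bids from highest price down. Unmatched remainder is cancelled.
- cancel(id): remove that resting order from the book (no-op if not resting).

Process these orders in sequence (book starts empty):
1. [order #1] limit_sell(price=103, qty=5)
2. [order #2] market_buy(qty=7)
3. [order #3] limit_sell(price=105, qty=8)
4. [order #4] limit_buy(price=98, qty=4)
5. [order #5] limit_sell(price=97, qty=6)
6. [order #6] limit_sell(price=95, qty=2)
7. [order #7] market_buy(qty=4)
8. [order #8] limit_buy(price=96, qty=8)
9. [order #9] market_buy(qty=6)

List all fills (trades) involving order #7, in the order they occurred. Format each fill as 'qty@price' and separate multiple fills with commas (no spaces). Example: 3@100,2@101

After op 1 [order #1] limit_sell(price=103, qty=5): fills=none; bids=[-] asks=[#1:5@103]
After op 2 [order #2] market_buy(qty=7): fills=#2x#1:5@103; bids=[-] asks=[-]
After op 3 [order #3] limit_sell(price=105, qty=8): fills=none; bids=[-] asks=[#3:8@105]
After op 4 [order #4] limit_buy(price=98, qty=4): fills=none; bids=[#4:4@98] asks=[#3:8@105]
After op 5 [order #5] limit_sell(price=97, qty=6): fills=#4x#5:4@98; bids=[-] asks=[#5:2@97 #3:8@105]
After op 6 [order #6] limit_sell(price=95, qty=2): fills=none; bids=[-] asks=[#6:2@95 #5:2@97 #3:8@105]
After op 7 [order #7] market_buy(qty=4): fills=#7x#6:2@95 #7x#5:2@97; bids=[-] asks=[#3:8@105]
After op 8 [order #8] limit_buy(price=96, qty=8): fills=none; bids=[#8:8@96] asks=[#3:8@105]
After op 9 [order #9] market_buy(qty=6): fills=#9x#3:6@105; bids=[#8:8@96] asks=[#3:2@105]

Answer: 2@95,2@97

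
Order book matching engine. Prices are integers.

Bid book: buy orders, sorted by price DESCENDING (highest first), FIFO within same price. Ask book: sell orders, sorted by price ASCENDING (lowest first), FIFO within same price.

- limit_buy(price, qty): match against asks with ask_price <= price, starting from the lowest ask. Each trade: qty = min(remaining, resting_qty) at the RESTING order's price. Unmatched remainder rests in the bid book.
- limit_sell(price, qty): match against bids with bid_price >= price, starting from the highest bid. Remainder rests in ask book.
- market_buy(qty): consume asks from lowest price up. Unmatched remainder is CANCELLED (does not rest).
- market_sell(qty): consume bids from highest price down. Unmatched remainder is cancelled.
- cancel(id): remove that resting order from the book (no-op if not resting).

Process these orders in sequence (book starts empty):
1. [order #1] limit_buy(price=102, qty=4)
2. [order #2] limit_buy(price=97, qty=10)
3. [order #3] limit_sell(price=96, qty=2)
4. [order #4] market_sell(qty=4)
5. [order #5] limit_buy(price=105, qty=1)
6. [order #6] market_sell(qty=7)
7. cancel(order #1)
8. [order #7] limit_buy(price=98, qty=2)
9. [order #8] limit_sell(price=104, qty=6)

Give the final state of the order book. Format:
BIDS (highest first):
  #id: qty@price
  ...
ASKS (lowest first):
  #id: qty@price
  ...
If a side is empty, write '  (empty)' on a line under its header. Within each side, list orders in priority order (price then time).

Answer: BIDS (highest first):
  #7: 2@98
  #2: 2@97
ASKS (lowest first):
  #8: 6@104

Derivation:
After op 1 [order #1] limit_buy(price=102, qty=4): fills=none; bids=[#1:4@102] asks=[-]
After op 2 [order #2] limit_buy(price=97, qty=10): fills=none; bids=[#1:4@102 #2:10@97] asks=[-]
After op 3 [order #3] limit_sell(price=96, qty=2): fills=#1x#3:2@102; bids=[#1:2@102 #2:10@97] asks=[-]
After op 4 [order #4] market_sell(qty=4): fills=#1x#4:2@102 #2x#4:2@97; bids=[#2:8@97] asks=[-]
After op 5 [order #5] limit_buy(price=105, qty=1): fills=none; bids=[#5:1@105 #2:8@97] asks=[-]
After op 6 [order #6] market_sell(qty=7): fills=#5x#6:1@105 #2x#6:6@97; bids=[#2:2@97] asks=[-]
After op 7 cancel(order #1): fills=none; bids=[#2:2@97] asks=[-]
After op 8 [order #7] limit_buy(price=98, qty=2): fills=none; bids=[#7:2@98 #2:2@97] asks=[-]
After op 9 [order #8] limit_sell(price=104, qty=6): fills=none; bids=[#7:2@98 #2:2@97] asks=[#8:6@104]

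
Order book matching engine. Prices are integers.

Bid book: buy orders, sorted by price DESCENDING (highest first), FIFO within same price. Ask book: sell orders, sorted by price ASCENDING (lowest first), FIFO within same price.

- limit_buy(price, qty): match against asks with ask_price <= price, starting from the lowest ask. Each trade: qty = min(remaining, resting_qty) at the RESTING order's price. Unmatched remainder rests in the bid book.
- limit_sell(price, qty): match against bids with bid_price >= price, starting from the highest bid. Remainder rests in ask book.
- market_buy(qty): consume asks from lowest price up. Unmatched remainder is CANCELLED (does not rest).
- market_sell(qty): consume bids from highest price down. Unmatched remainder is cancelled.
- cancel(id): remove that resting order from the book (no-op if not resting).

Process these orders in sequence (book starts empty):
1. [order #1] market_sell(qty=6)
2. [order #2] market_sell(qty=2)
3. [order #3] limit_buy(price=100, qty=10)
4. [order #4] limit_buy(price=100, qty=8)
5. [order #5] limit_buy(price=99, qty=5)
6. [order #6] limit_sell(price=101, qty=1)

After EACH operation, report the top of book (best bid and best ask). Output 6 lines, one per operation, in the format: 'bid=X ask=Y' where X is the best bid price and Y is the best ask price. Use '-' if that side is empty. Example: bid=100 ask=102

After op 1 [order #1] market_sell(qty=6): fills=none; bids=[-] asks=[-]
After op 2 [order #2] market_sell(qty=2): fills=none; bids=[-] asks=[-]
After op 3 [order #3] limit_buy(price=100, qty=10): fills=none; bids=[#3:10@100] asks=[-]
After op 4 [order #4] limit_buy(price=100, qty=8): fills=none; bids=[#3:10@100 #4:8@100] asks=[-]
After op 5 [order #5] limit_buy(price=99, qty=5): fills=none; bids=[#3:10@100 #4:8@100 #5:5@99] asks=[-]
After op 6 [order #6] limit_sell(price=101, qty=1): fills=none; bids=[#3:10@100 #4:8@100 #5:5@99] asks=[#6:1@101]

Answer: bid=- ask=-
bid=- ask=-
bid=100 ask=-
bid=100 ask=-
bid=100 ask=-
bid=100 ask=101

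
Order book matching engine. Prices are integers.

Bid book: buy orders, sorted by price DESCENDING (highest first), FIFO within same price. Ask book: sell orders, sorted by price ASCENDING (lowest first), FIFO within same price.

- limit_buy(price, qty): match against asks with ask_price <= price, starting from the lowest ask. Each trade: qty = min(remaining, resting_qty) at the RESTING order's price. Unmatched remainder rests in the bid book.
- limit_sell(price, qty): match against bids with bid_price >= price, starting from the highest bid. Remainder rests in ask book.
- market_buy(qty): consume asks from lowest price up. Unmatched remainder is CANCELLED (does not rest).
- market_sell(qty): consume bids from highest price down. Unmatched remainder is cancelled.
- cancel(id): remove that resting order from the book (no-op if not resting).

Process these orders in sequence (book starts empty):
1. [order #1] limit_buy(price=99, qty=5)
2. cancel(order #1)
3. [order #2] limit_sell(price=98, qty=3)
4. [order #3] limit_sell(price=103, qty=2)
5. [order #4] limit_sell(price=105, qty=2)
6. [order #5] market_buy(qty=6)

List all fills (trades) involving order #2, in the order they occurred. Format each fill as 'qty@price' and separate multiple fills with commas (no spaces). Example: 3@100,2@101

Answer: 3@98

Derivation:
After op 1 [order #1] limit_buy(price=99, qty=5): fills=none; bids=[#1:5@99] asks=[-]
After op 2 cancel(order #1): fills=none; bids=[-] asks=[-]
After op 3 [order #2] limit_sell(price=98, qty=3): fills=none; bids=[-] asks=[#2:3@98]
After op 4 [order #3] limit_sell(price=103, qty=2): fills=none; bids=[-] asks=[#2:3@98 #3:2@103]
After op 5 [order #4] limit_sell(price=105, qty=2): fills=none; bids=[-] asks=[#2:3@98 #3:2@103 #4:2@105]
After op 6 [order #5] market_buy(qty=6): fills=#5x#2:3@98 #5x#3:2@103 #5x#4:1@105; bids=[-] asks=[#4:1@105]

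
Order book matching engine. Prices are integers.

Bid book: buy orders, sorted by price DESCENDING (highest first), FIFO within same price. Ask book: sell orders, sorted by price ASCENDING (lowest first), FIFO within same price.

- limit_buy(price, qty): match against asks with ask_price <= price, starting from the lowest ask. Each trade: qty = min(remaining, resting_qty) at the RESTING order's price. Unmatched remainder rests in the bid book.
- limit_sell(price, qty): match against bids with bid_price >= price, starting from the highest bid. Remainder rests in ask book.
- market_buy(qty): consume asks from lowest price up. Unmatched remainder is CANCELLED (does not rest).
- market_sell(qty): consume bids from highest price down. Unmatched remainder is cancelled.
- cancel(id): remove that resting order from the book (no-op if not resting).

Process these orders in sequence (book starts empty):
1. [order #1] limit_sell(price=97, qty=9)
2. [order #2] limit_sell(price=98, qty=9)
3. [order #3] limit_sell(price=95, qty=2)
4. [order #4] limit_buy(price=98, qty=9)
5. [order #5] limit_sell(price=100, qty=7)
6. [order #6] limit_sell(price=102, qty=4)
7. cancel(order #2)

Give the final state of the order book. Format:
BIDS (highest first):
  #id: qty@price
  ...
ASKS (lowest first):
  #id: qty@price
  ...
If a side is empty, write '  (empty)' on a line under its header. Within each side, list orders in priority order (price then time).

After op 1 [order #1] limit_sell(price=97, qty=9): fills=none; bids=[-] asks=[#1:9@97]
After op 2 [order #2] limit_sell(price=98, qty=9): fills=none; bids=[-] asks=[#1:9@97 #2:9@98]
After op 3 [order #3] limit_sell(price=95, qty=2): fills=none; bids=[-] asks=[#3:2@95 #1:9@97 #2:9@98]
After op 4 [order #4] limit_buy(price=98, qty=9): fills=#4x#3:2@95 #4x#1:7@97; bids=[-] asks=[#1:2@97 #2:9@98]
After op 5 [order #5] limit_sell(price=100, qty=7): fills=none; bids=[-] asks=[#1:2@97 #2:9@98 #5:7@100]
After op 6 [order #6] limit_sell(price=102, qty=4): fills=none; bids=[-] asks=[#1:2@97 #2:9@98 #5:7@100 #6:4@102]
After op 7 cancel(order #2): fills=none; bids=[-] asks=[#1:2@97 #5:7@100 #6:4@102]

Answer: BIDS (highest first):
  (empty)
ASKS (lowest first):
  #1: 2@97
  #5: 7@100
  #6: 4@102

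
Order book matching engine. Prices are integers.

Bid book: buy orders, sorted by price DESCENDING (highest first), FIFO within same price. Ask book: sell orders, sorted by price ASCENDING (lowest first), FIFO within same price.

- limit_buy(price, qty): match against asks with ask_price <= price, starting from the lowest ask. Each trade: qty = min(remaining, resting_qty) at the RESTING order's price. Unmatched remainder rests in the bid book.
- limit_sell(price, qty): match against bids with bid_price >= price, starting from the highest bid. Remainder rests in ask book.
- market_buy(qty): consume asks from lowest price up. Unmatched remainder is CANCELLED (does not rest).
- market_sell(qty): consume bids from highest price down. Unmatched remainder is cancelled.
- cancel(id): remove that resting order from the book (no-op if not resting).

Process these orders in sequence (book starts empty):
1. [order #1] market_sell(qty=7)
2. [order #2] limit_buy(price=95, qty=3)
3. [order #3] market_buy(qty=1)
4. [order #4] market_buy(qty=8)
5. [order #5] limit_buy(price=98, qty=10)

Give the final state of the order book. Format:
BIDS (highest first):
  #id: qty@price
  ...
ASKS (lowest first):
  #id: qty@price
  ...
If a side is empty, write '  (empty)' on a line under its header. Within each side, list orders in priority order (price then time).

Answer: BIDS (highest first):
  #5: 10@98
  #2: 3@95
ASKS (lowest first):
  (empty)

Derivation:
After op 1 [order #1] market_sell(qty=7): fills=none; bids=[-] asks=[-]
After op 2 [order #2] limit_buy(price=95, qty=3): fills=none; bids=[#2:3@95] asks=[-]
After op 3 [order #3] market_buy(qty=1): fills=none; bids=[#2:3@95] asks=[-]
After op 4 [order #4] market_buy(qty=8): fills=none; bids=[#2:3@95] asks=[-]
After op 5 [order #5] limit_buy(price=98, qty=10): fills=none; bids=[#5:10@98 #2:3@95] asks=[-]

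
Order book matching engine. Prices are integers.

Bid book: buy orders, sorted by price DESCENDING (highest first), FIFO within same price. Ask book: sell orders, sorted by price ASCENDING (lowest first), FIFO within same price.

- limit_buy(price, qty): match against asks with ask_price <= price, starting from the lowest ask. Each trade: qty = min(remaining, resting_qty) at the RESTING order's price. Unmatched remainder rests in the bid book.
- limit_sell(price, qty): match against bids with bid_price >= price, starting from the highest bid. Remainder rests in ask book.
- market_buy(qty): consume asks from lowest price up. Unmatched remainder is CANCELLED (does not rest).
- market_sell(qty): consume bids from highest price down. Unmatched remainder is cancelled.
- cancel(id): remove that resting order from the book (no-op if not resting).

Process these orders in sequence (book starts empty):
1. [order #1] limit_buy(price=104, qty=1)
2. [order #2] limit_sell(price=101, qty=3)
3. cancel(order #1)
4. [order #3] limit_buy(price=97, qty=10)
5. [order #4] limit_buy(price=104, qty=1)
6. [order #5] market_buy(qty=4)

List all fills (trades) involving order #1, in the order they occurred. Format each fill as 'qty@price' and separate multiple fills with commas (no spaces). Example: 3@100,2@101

After op 1 [order #1] limit_buy(price=104, qty=1): fills=none; bids=[#1:1@104] asks=[-]
After op 2 [order #2] limit_sell(price=101, qty=3): fills=#1x#2:1@104; bids=[-] asks=[#2:2@101]
After op 3 cancel(order #1): fills=none; bids=[-] asks=[#2:2@101]
After op 4 [order #3] limit_buy(price=97, qty=10): fills=none; bids=[#3:10@97] asks=[#2:2@101]
After op 5 [order #4] limit_buy(price=104, qty=1): fills=#4x#2:1@101; bids=[#3:10@97] asks=[#2:1@101]
After op 6 [order #5] market_buy(qty=4): fills=#5x#2:1@101; bids=[#3:10@97] asks=[-]

Answer: 1@104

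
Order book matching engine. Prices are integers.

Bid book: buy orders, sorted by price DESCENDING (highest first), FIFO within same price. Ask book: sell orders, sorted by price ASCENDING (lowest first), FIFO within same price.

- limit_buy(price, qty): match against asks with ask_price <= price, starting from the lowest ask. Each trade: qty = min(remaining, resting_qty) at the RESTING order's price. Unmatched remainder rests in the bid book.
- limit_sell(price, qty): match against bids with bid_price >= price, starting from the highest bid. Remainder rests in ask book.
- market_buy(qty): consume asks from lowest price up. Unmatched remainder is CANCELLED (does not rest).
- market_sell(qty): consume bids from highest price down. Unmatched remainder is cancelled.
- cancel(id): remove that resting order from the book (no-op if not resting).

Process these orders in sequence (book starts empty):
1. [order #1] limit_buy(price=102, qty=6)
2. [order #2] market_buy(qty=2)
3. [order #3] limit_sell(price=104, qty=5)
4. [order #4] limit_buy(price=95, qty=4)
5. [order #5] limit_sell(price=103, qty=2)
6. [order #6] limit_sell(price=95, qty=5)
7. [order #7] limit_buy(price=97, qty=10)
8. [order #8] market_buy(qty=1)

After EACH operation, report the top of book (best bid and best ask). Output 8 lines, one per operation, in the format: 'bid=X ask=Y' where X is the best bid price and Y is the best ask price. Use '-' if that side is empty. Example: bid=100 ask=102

After op 1 [order #1] limit_buy(price=102, qty=6): fills=none; bids=[#1:6@102] asks=[-]
After op 2 [order #2] market_buy(qty=2): fills=none; bids=[#1:6@102] asks=[-]
After op 3 [order #3] limit_sell(price=104, qty=5): fills=none; bids=[#1:6@102] asks=[#3:5@104]
After op 4 [order #4] limit_buy(price=95, qty=4): fills=none; bids=[#1:6@102 #4:4@95] asks=[#3:5@104]
After op 5 [order #5] limit_sell(price=103, qty=2): fills=none; bids=[#1:6@102 #4:4@95] asks=[#5:2@103 #3:5@104]
After op 6 [order #6] limit_sell(price=95, qty=5): fills=#1x#6:5@102; bids=[#1:1@102 #4:4@95] asks=[#5:2@103 #3:5@104]
After op 7 [order #7] limit_buy(price=97, qty=10): fills=none; bids=[#1:1@102 #7:10@97 #4:4@95] asks=[#5:2@103 #3:5@104]
After op 8 [order #8] market_buy(qty=1): fills=#8x#5:1@103; bids=[#1:1@102 #7:10@97 #4:4@95] asks=[#5:1@103 #3:5@104]

Answer: bid=102 ask=-
bid=102 ask=-
bid=102 ask=104
bid=102 ask=104
bid=102 ask=103
bid=102 ask=103
bid=102 ask=103
bid=102 ask=103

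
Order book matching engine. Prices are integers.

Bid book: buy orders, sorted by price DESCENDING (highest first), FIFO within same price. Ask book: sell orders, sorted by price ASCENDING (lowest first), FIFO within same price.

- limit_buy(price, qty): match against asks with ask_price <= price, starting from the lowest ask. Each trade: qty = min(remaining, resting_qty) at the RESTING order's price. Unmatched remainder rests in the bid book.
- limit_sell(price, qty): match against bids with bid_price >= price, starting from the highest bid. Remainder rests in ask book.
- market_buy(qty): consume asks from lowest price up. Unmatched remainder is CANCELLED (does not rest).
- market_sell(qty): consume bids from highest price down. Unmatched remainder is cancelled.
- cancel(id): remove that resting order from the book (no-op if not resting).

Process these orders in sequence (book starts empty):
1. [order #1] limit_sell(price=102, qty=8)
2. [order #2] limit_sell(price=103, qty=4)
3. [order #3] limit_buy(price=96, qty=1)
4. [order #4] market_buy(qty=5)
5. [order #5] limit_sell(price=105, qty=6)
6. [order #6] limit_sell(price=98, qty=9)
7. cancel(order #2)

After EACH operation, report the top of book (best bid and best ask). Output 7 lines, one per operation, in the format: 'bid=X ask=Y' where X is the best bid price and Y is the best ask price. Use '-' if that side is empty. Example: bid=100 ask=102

After op 1 [order #1] limit_sell(price=102, qty=8): fills=none; bids=[-] asks=[#1:8@102]
After op 2 [order #2] limit_sell(price=103, qty=4): fills=none; bids=[-] asks=[#1:8@102 #2:4@103]
After op 3 [order #3] limit_buy(price=96, qty=1): fills=none; bids=[#3:1@96] asks=[#1:8@102 #2:4@103]
After op 4 [order #4] market_buy(qty=5): fills=#4x#1:5@102; bids=[#3:1@96] asks=[#1:3@102 #2:4@103]
After op 5 [order #5] limit_sell(price=105, qty=6): fills=none; bids=[#3:1@96] asks=[#1:3@102 #2:4@103 #5:6@105]
After op 6 [order #6] limit_sell(price=98, qty=9): fills=none; bids=[#3:1@96] asks=[#6:9@98 #1:3@102 #2:4@103 #5:6@105]
After op 7 cancel(order #2): fills=none; bids=[#3:1@96] asks=[#6:9@98 #1:3@102 #5:6@105]

Answer: bid=- ask=102
bid=- ask=102
bid=96 ask=102
bid=96 ask=102
bid=96 ask=102
bid=96 ask=98
bid=96 ask=98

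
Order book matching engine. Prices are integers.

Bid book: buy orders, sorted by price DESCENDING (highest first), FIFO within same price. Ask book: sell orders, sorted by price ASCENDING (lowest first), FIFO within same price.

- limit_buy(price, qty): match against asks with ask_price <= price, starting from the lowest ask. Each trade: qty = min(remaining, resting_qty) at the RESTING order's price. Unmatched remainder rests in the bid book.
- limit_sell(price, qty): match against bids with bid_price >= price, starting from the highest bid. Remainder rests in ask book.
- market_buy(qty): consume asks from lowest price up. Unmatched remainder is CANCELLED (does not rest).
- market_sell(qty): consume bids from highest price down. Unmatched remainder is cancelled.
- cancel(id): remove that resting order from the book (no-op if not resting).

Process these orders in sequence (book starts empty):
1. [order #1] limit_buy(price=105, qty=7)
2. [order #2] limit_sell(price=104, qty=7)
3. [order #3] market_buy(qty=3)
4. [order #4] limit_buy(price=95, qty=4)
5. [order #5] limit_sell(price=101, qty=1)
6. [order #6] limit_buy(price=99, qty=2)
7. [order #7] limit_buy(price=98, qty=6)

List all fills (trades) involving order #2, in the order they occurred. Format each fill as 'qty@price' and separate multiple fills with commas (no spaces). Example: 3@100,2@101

After op 1 [order #1] limit_buy(price=105, qty=7): fills=none; bids=[#1:7@105] asks=[-]
After op 2 [order #2] limit_sell(price=104, qty=7): fills=#1x#2:7@105; bids=[-] asks=[-]
After op 3 [order #3] market_buy(qty=3): fills=none; bids=[-] asks=[-]
After op 4 [order #4] limit_buy(price=95, qty=4): fills=none; bids=[#4:4@95] asks=[-]
After op 5 [order #5] limit_sell(price=101, qty=1): fills=none; bids=[#4:4@95] asks=[#5:1@101]
After op 6 [order #6] limit_buy(price=99, qty=2): fills=none; bids=[#6:2@99 #4:4@95] asks=[#5:1@101]
After op 7 [order #7] limit_buy(price=98, qty=6): fills=none; bids=[#6:2@99 #7:6@98 #4:4@95] asks=[#5:1@101]

Answer: 7@105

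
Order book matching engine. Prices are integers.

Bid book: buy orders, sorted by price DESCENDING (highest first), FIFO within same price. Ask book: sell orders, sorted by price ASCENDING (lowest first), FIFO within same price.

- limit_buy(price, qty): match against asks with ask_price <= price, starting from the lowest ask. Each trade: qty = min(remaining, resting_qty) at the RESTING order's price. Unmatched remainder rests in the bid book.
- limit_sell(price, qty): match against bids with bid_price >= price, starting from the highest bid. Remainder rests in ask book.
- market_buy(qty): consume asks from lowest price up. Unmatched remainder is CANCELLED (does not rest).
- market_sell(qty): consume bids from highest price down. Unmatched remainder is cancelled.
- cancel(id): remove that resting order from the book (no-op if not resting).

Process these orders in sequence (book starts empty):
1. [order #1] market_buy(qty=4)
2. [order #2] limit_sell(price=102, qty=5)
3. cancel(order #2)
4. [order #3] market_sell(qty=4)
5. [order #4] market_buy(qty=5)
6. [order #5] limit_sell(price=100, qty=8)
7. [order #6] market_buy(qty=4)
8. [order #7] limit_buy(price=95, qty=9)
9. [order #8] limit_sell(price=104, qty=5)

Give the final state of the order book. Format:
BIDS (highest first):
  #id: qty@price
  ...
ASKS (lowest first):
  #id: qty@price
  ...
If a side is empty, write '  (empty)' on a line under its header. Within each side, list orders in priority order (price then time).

Answer: BIDS (highest first):
  #7: 9@95
ASKS (lowest first):
  #5: 4@100
  #8: 5@104

Derivation:
After op 1 [order #1] market_buy(qty=4): fills=none; bids=[-] asks=[-]
After op 2 [order #2] limit_sell(price=102, qty=5): fills=none; bids=[-] asks=[#2:5@102]
After op 3 cancel(order #2): fills=none; bids=[-] asks=[-]
After op 4 [order #3] market_sell(qty=4): fills=none; bids=[-] asks=[-]
After op 5 [order #4] market_buy(qty=5): fills=none; bids=[-] asks=[-]
After op 6 [order #5] limit_sell(price=100, qty=8): fills=none; bids=[-] asks=[#5:8@100]
After op 7 [order #6] market_buy(qty=4): fills=#6x#5:4@100; bids=[-] asks=[#5:4@100]
After op 8 [order #7] limit_buy(price=95, qty=9): fills=none; bids=[#7:9@95] asks=[#5:4@100]
After op 9 [order #8] limit_sell(price=104, qty=5): fills=none; bids=[#7:9@95] asks=[#5:4@100 #8:5@104]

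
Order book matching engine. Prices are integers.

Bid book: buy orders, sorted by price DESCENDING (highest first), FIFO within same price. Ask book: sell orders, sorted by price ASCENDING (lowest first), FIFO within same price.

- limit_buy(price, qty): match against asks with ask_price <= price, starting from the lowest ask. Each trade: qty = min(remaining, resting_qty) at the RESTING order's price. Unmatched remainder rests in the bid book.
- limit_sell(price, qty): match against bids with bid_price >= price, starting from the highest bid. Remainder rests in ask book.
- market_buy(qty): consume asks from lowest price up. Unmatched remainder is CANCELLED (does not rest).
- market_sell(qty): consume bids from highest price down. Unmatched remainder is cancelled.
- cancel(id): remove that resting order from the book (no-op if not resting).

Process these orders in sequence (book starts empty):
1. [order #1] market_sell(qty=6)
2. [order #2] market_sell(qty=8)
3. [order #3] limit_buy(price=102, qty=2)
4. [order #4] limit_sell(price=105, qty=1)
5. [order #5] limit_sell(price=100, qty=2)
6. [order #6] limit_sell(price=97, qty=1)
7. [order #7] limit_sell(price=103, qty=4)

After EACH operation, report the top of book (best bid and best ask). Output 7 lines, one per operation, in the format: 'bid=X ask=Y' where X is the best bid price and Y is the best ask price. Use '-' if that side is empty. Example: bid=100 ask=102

After op 1 [order #1] market_sell(qty=6): fills=none; bids=[-] asks=[-]
After op 2 [order #2] market_sell(qty=8): fills=none; bids=[-] asks=[-]
After op 3 [order #3] limit_buy(price=102, qty=2): fills=none; bids=[#3:2@102] asks=[-]
After op 4 [order #4] limit_sell(price=105, qty=1): fills=none; bids=[#3:2@102] asks=[#4:1@105]
After op 5 [order #5] limit_sell(price=100, qty=2): fills=#3x#5:2@102; bids=[-] asks=[#4:1@105]
After op 6 [order #6] limit_sell(price=97, qty=1): fills=none; bids=[-] asks=[#6:1@97 #4:1@105]
After op 7 [order #7] limit_sell(price=103, qty=4): fills=none; bids=[-] asks=[#6:1@97 #7:4@103 #4:1@105]

Answer: bid=- ask=-
bid=- ask=-
bid=102 ask=-
bid=102 ask=105
bid=- ask=105
bid=- ask=97
bid=- ask=97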